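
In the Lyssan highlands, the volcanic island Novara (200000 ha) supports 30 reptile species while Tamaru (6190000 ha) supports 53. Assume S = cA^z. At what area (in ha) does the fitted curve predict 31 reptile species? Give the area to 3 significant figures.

z = ln(53/30) / ln(6190000/200000) = 0.5691 / 3.4324 = 0.1658
c = 30 / 200000^0.1658 = 30 / 7.567 = 3.965
A = (31/3.965)^(1/0.1658) ⇒ ln A = ln(7.819)/0.1658 = 12.4038
A = e^12.4038 ≈ 243735 ha

244000 ha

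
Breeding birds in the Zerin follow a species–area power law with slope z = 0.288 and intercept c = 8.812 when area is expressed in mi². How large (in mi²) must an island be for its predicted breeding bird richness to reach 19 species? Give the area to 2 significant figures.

14 mi²

19 = 8.812 × A^0.288  ⇒  A^0.288 = 19/8.812 = 2.156
ln A = ln(2.156) / 0.288 = 0.7683 / 0.288 = 2.6678
A = e^2.6678 ≈ 14.41 mi²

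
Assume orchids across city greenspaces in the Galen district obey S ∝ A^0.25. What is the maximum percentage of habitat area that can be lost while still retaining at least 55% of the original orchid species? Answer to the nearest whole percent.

91%

Need (A_new/A_old)^0.25 = 0.55, so A_new/A_old = 0.55^(1/0.25) = 0.55^4
ln(A_new/A_old) = ln 0.55 / 0.25 = -0.5978 / 0.25 = -2.3913
A_new/A_old = e^-2.3913 ≈ 0.09151
Fraction that can be lost = 1 − 0.09151 = 0.9085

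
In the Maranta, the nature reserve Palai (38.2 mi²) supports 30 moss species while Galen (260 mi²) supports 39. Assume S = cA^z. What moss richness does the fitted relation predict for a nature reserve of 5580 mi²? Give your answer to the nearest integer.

59

z = ln(39/30) / ln(260/38.2) = 0.2624 / 1.9178 = 0.1368
c = 30 / 38.2^0.1368 = 30 / 1.646 = 18.23
S₃ = 18.23 × 5580^0.1368 = 18.23 × 3.255 ≈ 59.33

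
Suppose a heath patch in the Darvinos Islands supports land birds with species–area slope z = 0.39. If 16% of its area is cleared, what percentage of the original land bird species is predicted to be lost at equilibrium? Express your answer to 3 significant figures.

S_new/S_old = (A_new/A_old)^z = 0.84^0.39
= exp(0.39 × ln 0.84) = exp(0.39 × -0.1744) = exp(-0.0680) ≈ 0.9343
Fraction lost = 1 − 0.9343 = 0.06574

6.57%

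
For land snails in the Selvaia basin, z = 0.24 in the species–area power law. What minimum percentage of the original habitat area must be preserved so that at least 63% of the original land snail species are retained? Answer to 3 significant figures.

Need (A_new/A_old)^0.24 = 0.63, so A_new/A_old = 0.63^(1/0.24) = 0.63^4.167
ln(A_new/A_old) = ln 0.63 / 0.24 = -0.4620 / 0.24 = -1.9251
A_new/A_old = e^-1.9251 ≈ 0.1459

14.6%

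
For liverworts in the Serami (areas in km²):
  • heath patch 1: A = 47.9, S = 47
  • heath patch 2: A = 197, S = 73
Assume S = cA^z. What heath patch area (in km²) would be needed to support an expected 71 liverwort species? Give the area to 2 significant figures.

z = ln(73/47) / ln(197/47.9) = 0.4403 / 1.4141 = 0.3114
c = 47 / 47.9^0.3114 = 47 / 3.336 = 14.09
A = (71/14.09)^(1/0.3114) ⇒ ln A = ln(5.039)/0.3114 = 5.1940
A = e^5.1940 ≈ 180.2 km²

180 km²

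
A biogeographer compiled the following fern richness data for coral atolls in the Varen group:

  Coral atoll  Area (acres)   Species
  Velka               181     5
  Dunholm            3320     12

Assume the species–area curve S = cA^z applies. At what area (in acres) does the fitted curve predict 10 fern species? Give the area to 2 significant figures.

z = ln(12/5) / ln(3320/181) = 0.8755 / 2.9092 = 0.3009
c = 5 / 181^0.3009 = 5 / 4.78 = 1.046
A = (10/1.046)^(1/0.3009) ⇒ ln A = ln(9.559)/0.3009 = 7.5019
A = e^7.5019 ≈ 1811 acres

1800 acres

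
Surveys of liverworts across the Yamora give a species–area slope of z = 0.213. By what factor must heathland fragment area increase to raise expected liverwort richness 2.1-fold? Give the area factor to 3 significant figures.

32.6

(A₂/A₁)^0.213 = 2.1, so A₂/A₁ = 2.1^(1/0.213) = 2.1^4.695
ln(A₂/A₁) = ln 2.1 / 0.213 = 0.7419 / 0.213 = 3.4833
A₂/A₁ = e^3.4833 ≈ 32.57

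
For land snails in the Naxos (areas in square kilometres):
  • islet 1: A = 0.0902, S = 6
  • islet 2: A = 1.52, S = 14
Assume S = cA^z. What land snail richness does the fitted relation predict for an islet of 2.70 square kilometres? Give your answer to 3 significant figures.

16.6

z = ln(14/6) / ln(1.52/0.0902) = 0.8473 / 2.8244 = 0.3000
c = 6 / 0.0902^0.3000 = 6 / 0.4859 = 12.35
S₃ = 12.35 × 2.7^0.3000 = 12.35 × 1.347 ≈ 16.63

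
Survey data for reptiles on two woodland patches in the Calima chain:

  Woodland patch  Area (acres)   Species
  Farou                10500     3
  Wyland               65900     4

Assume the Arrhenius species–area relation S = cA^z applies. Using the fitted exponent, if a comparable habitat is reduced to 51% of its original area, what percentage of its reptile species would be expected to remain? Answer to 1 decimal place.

z = ln(4/3) / ln(65900/10500) = 0.2877 / 1.8368 = 0.1566
S_new/S_old = (A_new/A_old)^z = 0.51^0.1566 = exp(0.1566 × -0.6733) = 0.8999

90.0%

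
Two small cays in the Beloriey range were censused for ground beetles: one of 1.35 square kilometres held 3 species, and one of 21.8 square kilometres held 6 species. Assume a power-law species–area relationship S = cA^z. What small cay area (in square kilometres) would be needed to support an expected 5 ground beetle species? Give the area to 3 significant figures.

z = ln(6/3) / ln(21.8/1.35) = 0.6931 / 2.7818 = 0.2492
c = 3 / 1.35^0.2492 = 3 / 1.078 = 2.784
A = (5/2.784)^(1/0.2492) ⇒ ln A = ln(1.796)/0.2492 = 2.3502
A = e^2.3502 ≈ 10.49 square kilometres

10.5 square kilometres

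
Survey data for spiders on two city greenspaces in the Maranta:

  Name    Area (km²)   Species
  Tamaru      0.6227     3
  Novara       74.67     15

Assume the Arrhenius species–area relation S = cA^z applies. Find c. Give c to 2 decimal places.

z = ln(S₂/S₁) / ln(A₂/A₁) = ln(15/3) / ln(74.67/0.6227) = 1.6094 / 4.7868 = 0.3362
c = S₁ / A₁^z = 3 / 0.6227^0.3362 = 3 / 0.8528 = 3.518

3.52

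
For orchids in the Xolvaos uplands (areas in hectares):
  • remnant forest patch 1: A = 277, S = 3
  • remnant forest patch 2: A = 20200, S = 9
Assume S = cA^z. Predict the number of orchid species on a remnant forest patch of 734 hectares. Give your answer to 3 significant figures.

z = ln(9/3) / ln(20200/277) = 1.0986 / 4.2894 = 0.2561
c = 3 / 277^0.2561 = 3 / 4.223 = 0.7105
S₃ = 0.7105 × 734^0.2561 = 0.7105 × 5.42 ≈ 3.85

3.85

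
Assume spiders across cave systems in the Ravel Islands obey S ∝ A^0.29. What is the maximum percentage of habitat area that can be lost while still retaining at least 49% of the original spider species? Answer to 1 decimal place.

91.5%

Need (A_new/A_old)^0.29 = 0.49, so A_new/A_old = 0.49^(1/0.29) = 0.49^3.448
ln(A_new/A_old) = ln 0.49 / 0.29 = -0.7133 / 0.29 = -2.4598
A_new/A_old = e^-2.4598 ≈ 0.08545
Fraction that can be lost = 1 − 0.08545 = 0.9146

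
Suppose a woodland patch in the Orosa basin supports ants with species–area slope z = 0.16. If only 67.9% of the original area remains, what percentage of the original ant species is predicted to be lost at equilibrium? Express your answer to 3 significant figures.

6.01%

S_new/S_old = (A_new/A_old)^z = 0.679^0.16
= exp(0.16 × ln 0.679) = exp(0.16 × -0.3871) = exp(-0.0619) ≈ 0.9399
Fraction lost = 1 − 0.9399 = 0.06006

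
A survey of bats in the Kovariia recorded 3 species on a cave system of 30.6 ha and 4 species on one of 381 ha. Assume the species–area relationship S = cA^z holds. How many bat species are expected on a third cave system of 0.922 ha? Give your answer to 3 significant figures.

2.01

z = ln(4/3) / ln(381/30.6) = 0.2877 / 2.5218 = 0.1141
c = 3 / 30.6^0.1141 = 3 / 1.477 = 2.031
S₃ = 2.031 × 0.922^0.1141 = 2.031 × 0.9908 ≈ 2.012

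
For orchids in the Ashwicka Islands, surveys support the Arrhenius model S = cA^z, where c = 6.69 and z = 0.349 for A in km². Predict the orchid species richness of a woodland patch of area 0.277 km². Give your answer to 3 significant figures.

S = 6.69 × 0.277^0.349
ln S = ln 6.69 + 0.349 × ln 0.277 = 1.9006 + 0.349 × -1.2837 = 1.4526
S = e^1.4526 ≈ 4.274

4.27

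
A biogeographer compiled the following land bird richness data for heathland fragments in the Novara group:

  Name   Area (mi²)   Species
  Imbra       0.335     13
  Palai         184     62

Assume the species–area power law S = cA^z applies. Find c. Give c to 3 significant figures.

z = ln(S₂/S₁) / ln(A₂/A₁) = ln(62/13) / ln(184/0.335) = 1.5622 / 6.3086 = 0.2476
c = S₁ / A₁^z = 13 / 0.335^0.2476 = 13 / 0.7628 = 17.04

17.0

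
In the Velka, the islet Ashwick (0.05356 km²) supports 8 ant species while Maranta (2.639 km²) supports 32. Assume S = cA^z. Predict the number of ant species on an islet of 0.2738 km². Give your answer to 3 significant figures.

z = ln(32/8) / ln(2.639/0.05356) = 1.3863 / 3.8974 = 0.3557
c = 8 / 0.05356^0.3557 = 8 / 0.3531 = 22.66
S₃ = 22.66 × 0.2738^0.3557 = 22.66 × 0.6308 ≈ 14.29

14.3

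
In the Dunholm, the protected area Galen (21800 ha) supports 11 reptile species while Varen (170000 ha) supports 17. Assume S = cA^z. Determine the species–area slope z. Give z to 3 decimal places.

Taking logs: ln S = ln c + z ln A, so z = (ln S₂ − ln S₁)/(ln A₂ − ln A₁).
z = ln(17/11) / ln(170000/21800) = ln(1.545) / ln(7.798) = 0.4353 / 2.0539 = 0.2119

0.212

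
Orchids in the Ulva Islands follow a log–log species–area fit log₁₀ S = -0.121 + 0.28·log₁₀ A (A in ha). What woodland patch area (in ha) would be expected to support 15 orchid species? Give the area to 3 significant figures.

42900 ha

15 = 0.7568 × A^0.28  ⇒  A^0.28 = 15/0.7568 = 19.82
ln A = ln(19.82) / 0.28 = 2.9867 / 0.28 = 10.6667
A = e^10.6667 ≈ 42901 ha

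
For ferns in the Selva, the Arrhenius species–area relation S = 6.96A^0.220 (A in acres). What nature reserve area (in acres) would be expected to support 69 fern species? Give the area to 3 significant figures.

33800 acres

69 = 6.96 × A^0.22  ⇒  A^0.22 = 69/6.96 = 9.914
ln A = ln(9.914) / 0.22 = 2.2939 / 0.22 = 10.4269
A = e^10.4269 ≈ 33757 acres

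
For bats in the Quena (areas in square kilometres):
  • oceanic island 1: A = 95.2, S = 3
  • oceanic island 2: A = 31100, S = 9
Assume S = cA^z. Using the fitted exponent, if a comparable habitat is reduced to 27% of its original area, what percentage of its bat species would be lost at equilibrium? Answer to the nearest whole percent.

z = ln(9/3) / ln(31100/95.2) = 1.0986 / 5.7890 = 0.1898
S_new/S_old = (A_new/A_old)^z = 0.27^0.1898 = exp(0.1898 × -1.3093) = 0.78
Fraction lost = 1 − 0.78 = 0.22

22%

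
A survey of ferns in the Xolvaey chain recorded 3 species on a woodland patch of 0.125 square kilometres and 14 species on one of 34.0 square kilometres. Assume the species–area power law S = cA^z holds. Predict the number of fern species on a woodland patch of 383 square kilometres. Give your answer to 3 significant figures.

z = ln(14/3) / ln(34/0.125) = 1.5404 / 5.6058 = 0.2748
c = 3 / 0.125^0.2748 = 3 / 0.5647 = 5.312
S₃ = 5.312 × 383^0.2748 = 5.312 × 5.127 ≈ 27.24

27.2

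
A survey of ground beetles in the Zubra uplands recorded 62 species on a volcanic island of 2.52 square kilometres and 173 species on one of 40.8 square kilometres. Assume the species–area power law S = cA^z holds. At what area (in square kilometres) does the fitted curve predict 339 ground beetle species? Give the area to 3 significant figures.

z = ln(173/62) / ln(40.8/2.52) = 1.0262 / 2.7844 = 0.3685
c = 62 / 2.52^0.3685 = 62 / 1.406 = 44.1
A = (339/44.1)^(1/0.3685) ⇒ ln A = ln(7.687)/0.3685 = 5.5340
A = e^5.5340 ≈ 253.2 square kilometres

253 square kilometres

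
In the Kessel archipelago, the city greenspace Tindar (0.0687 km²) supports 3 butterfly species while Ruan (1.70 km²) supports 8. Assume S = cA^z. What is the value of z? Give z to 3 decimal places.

Taking logs: ln S = ln c + z ln A, so z = (ln S₂ − ln S₁)/(ln A₂ − ln A₁).
z = ln(8/3) / ln(1.7/0.0687) = ln(2.667) / ln(24.75) = 0.9808 / 3.2086 = 0.3057

0.306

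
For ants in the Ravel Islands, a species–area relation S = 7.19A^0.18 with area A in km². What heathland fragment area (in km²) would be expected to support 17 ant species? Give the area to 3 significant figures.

17 = 7.19 × A^0.18  ⇒  A^0.18 = 17/7.19 = 2.364
ln A = ln(2.364) / 0.18 = 0.8605 / 0.18 = 4.7807
A = e^4.7807 ≈ 119.2 km²

119 km²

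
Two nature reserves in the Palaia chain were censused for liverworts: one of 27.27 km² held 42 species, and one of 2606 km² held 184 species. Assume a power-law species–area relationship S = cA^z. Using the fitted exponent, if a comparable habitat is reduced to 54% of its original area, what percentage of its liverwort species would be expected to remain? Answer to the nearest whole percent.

82%

z = ln(184/42) / ln(2606/27.27) = 1.4773 / 4.5598 = 0.3240
S_new/S_old = (A_new/A_old)^z = 0.54^0.3240 = exp(0.3240 × -0.6162) = 0.819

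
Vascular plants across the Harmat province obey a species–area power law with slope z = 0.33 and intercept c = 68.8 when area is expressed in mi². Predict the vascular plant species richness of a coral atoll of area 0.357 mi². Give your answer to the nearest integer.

S = 68.8 × 0.357^0.33
ln S = ln 68.8 + 0.33 × ln 0.357 = 4.2312 + 0.33 × -1.0300 = 3.8913
S = e^3.8913 ≈ 48.97

49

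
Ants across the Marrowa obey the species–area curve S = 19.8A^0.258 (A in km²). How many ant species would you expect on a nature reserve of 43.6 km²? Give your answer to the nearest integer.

S = 19.8 × 43.6^0.258
ln S = ln 19.8 + 0.258 × ln 43.6 = 2.9857 + 0.258 × 3.7751 = 3.9596
S = e^3.9596 ≈ 52.44

52 species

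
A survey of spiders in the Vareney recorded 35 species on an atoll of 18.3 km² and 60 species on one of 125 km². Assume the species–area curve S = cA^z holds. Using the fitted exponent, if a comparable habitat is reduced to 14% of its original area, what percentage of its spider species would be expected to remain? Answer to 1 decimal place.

z = ln(60/35) / ln(125/18.3) = 0.5390 / 1.9214 = 0.2805
S_new/S_old = (A_new/A_old)^z = 0.14^0.2805 = exp(0.2805 × -1.9661) = 0.5761

57.6%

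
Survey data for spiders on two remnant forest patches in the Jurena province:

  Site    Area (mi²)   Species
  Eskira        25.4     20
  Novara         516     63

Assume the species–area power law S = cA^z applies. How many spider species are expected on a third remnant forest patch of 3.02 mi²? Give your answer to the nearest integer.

z = ln(63/20) / ln(516/25.4) = 1.1474 / 3.0114 = 0.3810
c = 20 / 25.4^0.3810 = 20 / 3.43 = 5.831
S₃ = 5.831 × 3.02^0.3810 = 5.831 × 1.524 ≈ 8.885

9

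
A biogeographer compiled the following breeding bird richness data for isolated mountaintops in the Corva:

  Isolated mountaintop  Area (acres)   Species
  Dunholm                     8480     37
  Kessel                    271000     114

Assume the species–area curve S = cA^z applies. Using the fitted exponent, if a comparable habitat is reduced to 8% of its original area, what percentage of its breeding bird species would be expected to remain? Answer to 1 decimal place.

z = ln(114/37) / ln(271000/8480) = 1.1253 / 3.4644 = 0.3248
S_new/S_old = (A_new/A_old)^z = 0.08^0.3248 = exp(0.3248 × -2.5257) = 0.4403

44.0%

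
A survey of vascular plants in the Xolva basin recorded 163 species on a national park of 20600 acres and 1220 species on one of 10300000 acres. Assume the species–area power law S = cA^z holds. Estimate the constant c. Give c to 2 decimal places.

z = ln(S₂/S₁) / ln(A₂/A₁) = ln(1220/163) / ln(10300000/20600) = 2.0129 / 6.2146 = 0.3239
c = S₁ / A₁^z = 163 / 20600^0.3239 = 163 / 24.96 = 6.531

6.53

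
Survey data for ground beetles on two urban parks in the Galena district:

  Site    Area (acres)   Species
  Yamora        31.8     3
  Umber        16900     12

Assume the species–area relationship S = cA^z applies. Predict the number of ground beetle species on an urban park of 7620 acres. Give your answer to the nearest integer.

10

z = ln(12/3) / ln(16900/31.8) = 1.3863 / 6.2756 = 0.2209
c = 3 / 31.8^0.2209 = 3 / 2.147 = 1.397
S₃ = 1.397 × 7620^0.2209 = 1.397 × 7.203 ≈ 10.06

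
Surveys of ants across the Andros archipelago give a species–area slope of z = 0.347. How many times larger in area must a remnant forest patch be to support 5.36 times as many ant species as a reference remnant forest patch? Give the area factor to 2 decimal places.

(A₂/A₁)^0.347 = 5.36, so A₂/A₁ = 5.36^(1/0.347) = 5.36^2.882
ln(A₂/A₁) = ln 5.36 / 0.347 = 1.6790 / 0.347 = 4.8385
A₂/A₁ = e^4.8385 ≈ 126.3

126.28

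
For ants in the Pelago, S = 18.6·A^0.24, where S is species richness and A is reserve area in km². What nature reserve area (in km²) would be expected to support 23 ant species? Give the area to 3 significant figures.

23 = 18.6 × A^0.24  ⇒  A^0.24 = 23/18.6 = 1.237
ln A = ln(1.237) / 0.24 = 0.2123 / 0.24 = 0.8847
A = e^0.8847 ≈ 2.422 km²

2.42 km²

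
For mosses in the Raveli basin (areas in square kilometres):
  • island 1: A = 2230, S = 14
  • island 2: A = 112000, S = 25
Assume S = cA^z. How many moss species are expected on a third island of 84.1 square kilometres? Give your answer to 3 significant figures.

8.62

z = ln(25/14) / ln(112000/2230) = 0.5798 / 3.9165 = 0.1480
c = 14 / 2230^0.1480 = 14 / 3.131 = 4.471
S₃ = 4.471 × 84.1^0.1480 = 4.471 × 1.927 ≈ 8.618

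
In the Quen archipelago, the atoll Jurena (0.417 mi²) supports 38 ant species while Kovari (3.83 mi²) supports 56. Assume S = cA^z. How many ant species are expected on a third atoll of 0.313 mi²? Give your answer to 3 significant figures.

z = ln(56/38) / ln(3.83/0.417) = 0.3878 / 2.2175 = 0.1749
c = 38 / 0.417^0.1749 = 38 / 0.8582 = 44.28
S₃ = 44.28 × 0.313^0.1749 = 44.28 × 0.8162 ≈ 36.14

36.1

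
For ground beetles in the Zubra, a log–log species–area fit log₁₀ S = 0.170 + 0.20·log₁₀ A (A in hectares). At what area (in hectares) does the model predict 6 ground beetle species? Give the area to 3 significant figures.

6 = 1.479 × A^0.2  ⇒  A^0.2 = 6/1.479 = 4.056
ln A = ln(4.056) / 0.2 = 1.4003 / 0.2 = 7.0016
A = e^7.0016 ≈ 1098 hectares

1100 hectares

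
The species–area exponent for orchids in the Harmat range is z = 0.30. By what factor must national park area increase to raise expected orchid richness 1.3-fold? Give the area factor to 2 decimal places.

2.40

(A₂/A₁)^0.3 = 1.3, so A₂/A₁ = 1.3^(1/0.3) = 1.3^3.333
ln(A₂/A₁) = ln 1.3 / 0.3 = 0.2624 / 0.3 = 0.8745
A₂/A₁ = e^0.8745 ≈ 2.398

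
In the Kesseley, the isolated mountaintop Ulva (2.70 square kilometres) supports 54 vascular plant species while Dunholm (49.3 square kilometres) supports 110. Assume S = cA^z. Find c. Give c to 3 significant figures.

42.3

z = ln(S₂/S₁) / ln(A₂/A₁) = ln(110/54) / ln(49.3/2.7) = 0.7115 / 2.9047 = 0.2449
c = S₁ / A₁^z = 54 / 2.7^0.2449 = 54 / 1.275 = 42.34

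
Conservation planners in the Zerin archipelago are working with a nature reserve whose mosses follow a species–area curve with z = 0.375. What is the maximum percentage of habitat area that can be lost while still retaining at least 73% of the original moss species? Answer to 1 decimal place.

Need (A_new/A_old)^0.375 = 0.73, so A_new/A_old = 0.73^(1/0.375) = 0.73^2.667
ln(A_new/A_old) = ln 0.73 / 0.375 = -0.3147 / 0.375 = -0.8392
A_new/A_old = e^-0.8392 ≈ 0.432
Fraction that can be lost = 1 − 0.432 = 0.568

56.8%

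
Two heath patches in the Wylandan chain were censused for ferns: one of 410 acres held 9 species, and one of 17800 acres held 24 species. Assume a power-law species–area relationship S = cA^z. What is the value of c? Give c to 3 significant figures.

z = ln(S₂/S₁) / ln(A₂/A₁) = ln(24/9) / ln(17800/410) = 0.9808 / 3.7708 = 0.2601
c = S₁ / A₁^z = 9 / 410^0.2601 = 9 / 4.782 = 1.882

1.88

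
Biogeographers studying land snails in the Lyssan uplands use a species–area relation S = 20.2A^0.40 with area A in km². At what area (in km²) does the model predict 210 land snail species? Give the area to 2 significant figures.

210 = 20.2 × A^0.4  ⇒  A^0.4 = 210/20.2 = 10.4
ln A = ln(10.4) / 0.4 = 2.3414 / 0.4 = 5.8536
A = e^5.8536 ≈ 348.5 km²

350 km²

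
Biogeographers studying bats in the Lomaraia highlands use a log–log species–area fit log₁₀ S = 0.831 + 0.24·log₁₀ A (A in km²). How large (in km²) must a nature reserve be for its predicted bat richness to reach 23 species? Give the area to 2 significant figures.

23 = 6.776 × A^0.24  ⇒  A^0.24 = 23/6.776 = 3.394
ln A = ln(3.394) / 0.24 = 1.2220 / 0.24 = 5.0919
A = e^5.0919 ≈ 162.7 km²

160 km²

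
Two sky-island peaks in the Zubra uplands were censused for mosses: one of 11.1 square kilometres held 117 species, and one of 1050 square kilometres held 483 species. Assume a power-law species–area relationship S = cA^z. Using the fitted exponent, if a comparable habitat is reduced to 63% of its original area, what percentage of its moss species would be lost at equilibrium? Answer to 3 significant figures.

13.4%

z = ln(483/117) / ln(1050/11.1) = 1.4178 / 4.5496 = 0.3116
S_new/S_old = (A_new/A_old)^z = 0.63^0.3116 = exp(0.3116 × -0.4620) = 0.8659
Fraction lost = 1 − 0.8659 = 0.1341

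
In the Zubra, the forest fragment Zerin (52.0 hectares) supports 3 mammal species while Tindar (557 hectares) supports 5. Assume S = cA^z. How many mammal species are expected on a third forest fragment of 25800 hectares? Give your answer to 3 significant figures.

z = ln(5/3) / ln(557/52) = 0.5108 / 2.3713 = 0.2154
c = 3 / 52^0.2154 = 3 / 2.342 = 1.281
S₃ = 1.281 × 25800^0.2154 = 1.281 × 8.92 ≈ 11.42

11.4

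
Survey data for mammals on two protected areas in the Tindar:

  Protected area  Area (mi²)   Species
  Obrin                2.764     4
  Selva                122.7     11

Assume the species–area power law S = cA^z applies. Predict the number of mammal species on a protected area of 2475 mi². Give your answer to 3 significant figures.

z = ln(11/4) / ln(122.7/2.764) = 1.0116 / 3.7931 = 0.2667
c = 4 / 2.764^0.2667 = 4 / 1.311 = 3.05
S₃ = 3.05 × 2475^0.2667 = 3.05 × 8.036 ≈ 24.51

24.5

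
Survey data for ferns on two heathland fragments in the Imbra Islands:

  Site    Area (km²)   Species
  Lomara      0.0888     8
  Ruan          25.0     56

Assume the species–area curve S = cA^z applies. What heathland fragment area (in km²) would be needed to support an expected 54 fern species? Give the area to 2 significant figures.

22 km²

z = ln(56/8) / ln(25/0.0888) = 1.9459 / 5.6402 = 0.3450
c = 8 / 0.0888^0.3450 = 8 / 0.4337 = 18.45
A = (54/18.45)^(1/0.3450) ⇒ ln A = ln(2.928)/0.3450 = 3.1135
A = e^3.1135 ≈ 22.5 km²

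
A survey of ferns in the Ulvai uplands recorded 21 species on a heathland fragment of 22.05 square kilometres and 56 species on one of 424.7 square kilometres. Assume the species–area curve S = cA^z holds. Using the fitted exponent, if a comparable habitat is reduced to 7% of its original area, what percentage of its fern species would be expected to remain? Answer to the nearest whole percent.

41%

z = ln(56/21) / ln(424.7/22.05) = 0.9808 / 2.9581 = 0.3316
S_new/S_old = (A_new/A_old)^z = 0.07^0.3316 = exp(0.3316 × -2.6593) = 0.4141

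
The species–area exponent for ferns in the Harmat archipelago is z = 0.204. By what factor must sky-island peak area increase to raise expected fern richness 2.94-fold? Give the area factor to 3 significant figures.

198

(A₂/A₁)^0.204 = 2.94, so A₂/A₁ = 2.94^(1/0.204) = 2.94^4.902
ln(A₂/A₁) = ln 2.94 / 0.204 = 1.0784 / 0.204 = 5.2863
A₂/A₁ = e^5.2863 ≈ 197.6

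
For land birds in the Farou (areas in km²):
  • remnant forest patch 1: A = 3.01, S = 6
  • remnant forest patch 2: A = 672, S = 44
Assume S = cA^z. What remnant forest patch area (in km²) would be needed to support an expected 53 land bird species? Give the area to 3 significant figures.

1110 km²

z = ln(44/6) / ln(672/3.01) = 1.9924 / 5.4083 = 0.3684
c = 6 / 3.01^0.3684 = 6 / 1.501 = 3.998
A = (53/3.998)^(1/0.3684) ⇒ ln A = ln(13.26)/0.3684 = 7.0154
A = e^7.0154 ≈ 1114 km²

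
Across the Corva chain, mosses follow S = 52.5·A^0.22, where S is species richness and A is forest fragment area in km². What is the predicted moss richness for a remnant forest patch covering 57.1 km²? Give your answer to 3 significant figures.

S = 52.5 × 57.1^0.22
ln S = ln 52.5 + 0.22 × ln 57.1 = 3.9608 + 0.22 × 4.0448 = 4.8507
S = e^4.8507 ≈ 127.8

128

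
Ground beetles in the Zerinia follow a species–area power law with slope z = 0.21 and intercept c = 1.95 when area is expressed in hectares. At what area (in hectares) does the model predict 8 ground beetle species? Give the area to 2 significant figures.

8 = 1.95 × A^0.21  ⇒  A^0.21 = 8/1.95 = 4.103
ln A = ln(4.103) / 0.21 = 1.4116 / 0.21 = 6.7220
A = e^6.7220 ≈ 830.4 hectares

830 hectares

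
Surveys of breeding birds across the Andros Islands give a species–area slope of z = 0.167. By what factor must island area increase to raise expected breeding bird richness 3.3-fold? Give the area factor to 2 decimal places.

(A₂/A₁)^0.167 = 3.3, so A₂/A₁ = 3.3^(1/0.167) = 3.3^5.988
ln(A₂/A₁) = ln 3.3 / 0.167 = 1.1939 / 0.167 = 7.1492
A₂/A₁ = e^7.1492 ≈ 1273

1273.13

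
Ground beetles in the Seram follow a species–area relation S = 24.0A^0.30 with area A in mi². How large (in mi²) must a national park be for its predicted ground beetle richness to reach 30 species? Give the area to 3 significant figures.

2.10 mi²

30 = 24 × A^0.3  ⇒  A^0.3 = 30/24 = 1.25
ln A = ln(1.25) / 0.3 = 0.2231 / 0.3 = 0.7438
A = e^0.7438 ≈ 2.104 mi²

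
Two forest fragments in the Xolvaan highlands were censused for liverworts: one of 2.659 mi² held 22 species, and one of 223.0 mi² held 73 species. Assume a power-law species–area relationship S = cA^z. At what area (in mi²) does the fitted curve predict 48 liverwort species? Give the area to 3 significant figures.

47.4 mi²

z = ln(73/22) / ln(223/2.659) = 1.1994 / 4.4292 = 0.2708
c = 22 / 2.659^0.2708 = 22 / 1.303 = 16.88
A = (48/16.88)^(1/0.2708) ⇒ ln A = ln(2.843)/0.2708 = 3.8589
A = e^3.8589 ≈ 47.41 mi²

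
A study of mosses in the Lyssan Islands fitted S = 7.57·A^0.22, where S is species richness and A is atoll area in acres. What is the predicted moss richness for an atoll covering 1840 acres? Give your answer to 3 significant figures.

39.6

S = 7.57 × 1840^0.22
ln S = ln 7.57 + 0.22 × ln 1840 = 2.0242 + 0.22 × 7.5175 = 3.6780
S = e^3.6780 ≈ 39.57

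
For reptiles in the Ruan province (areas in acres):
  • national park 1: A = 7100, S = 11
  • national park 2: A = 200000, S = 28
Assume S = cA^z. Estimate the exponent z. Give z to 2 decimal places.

0.28

Taking logs: ln S = ln c + z ln A, so z = (ln S₂ − ln S₁)/(ln A₂ − ln A₁).
z = ln(28/11) / ln(200000/7100) = ln(2.545) / ln(28.17) = 0.9343 / 3.3382 = 0.2799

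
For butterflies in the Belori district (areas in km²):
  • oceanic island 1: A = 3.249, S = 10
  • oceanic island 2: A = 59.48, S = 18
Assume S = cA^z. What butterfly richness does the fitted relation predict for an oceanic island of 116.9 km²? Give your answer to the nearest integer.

z = ln(18/10) / ln(59.48/3.249) = 0.5878 / 2.9073 = 0.2022
c = 10 / 3.249^0.2022 = 10 / 1.269 = 7.88
S₃ = 7.88 × 116.9^0.2022 = 7.88 × 2.619 ≈ 20.63

21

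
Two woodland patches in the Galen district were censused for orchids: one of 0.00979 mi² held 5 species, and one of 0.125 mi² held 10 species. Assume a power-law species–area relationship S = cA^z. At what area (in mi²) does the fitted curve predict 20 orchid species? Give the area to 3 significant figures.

z = ln(10/5) / ln(0.125/0.00979) = 0.6931 / 2.5470 = 0.2721
c = 5 / 0.00979^0.2721 = 5 / 0.2839 = 17.61
A = (20/17.61)^(1/0.2721) ⇒ ln A = ln(1.136)/0.2721 = 0.4675
A = e^0.4675 ≈ 1.596 mi²

1.60 mi²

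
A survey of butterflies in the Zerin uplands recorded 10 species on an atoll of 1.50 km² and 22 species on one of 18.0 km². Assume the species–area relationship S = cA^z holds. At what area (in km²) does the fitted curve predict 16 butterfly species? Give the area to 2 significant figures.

z = ln(22/10) / ln(18/1.5) = 0.7885 / 2.4849 = 0.3173
c = 10 / 1.5^0.3173 = 10 / 1.137 = 8.793
A = (16/8.793)^(1/0.3173) ⇒ ln A = ln(1.82)/0.3173 = 1.8867
A = e^1.8867 ≈ 6.598 km²

6.6 km²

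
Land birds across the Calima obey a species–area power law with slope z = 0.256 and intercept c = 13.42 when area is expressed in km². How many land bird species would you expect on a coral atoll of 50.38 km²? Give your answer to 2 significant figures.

S = 13.42 × 50.38^0.256 = 13.42 × 2.728 ≈ 36.6

37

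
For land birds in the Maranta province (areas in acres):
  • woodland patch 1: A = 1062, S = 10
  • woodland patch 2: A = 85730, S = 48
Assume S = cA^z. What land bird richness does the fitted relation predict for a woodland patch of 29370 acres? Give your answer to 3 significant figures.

32.7

z = ln(48/10) / ln(85730/1062) = 1.5686 / 4.3910 = 0.3572
c = 10 / 1062^0.3572 = 10 / 12.05 = 0.8298
S₃ = 0.8298 × 29370^0.3572 = 0.8298 × 39.45 ≈ 32.74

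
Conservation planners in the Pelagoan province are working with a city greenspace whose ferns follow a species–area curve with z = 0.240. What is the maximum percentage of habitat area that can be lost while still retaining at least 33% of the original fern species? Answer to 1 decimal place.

99.0%

Need (A_new/A_old)^0.24 = 0.33, so A_new/A_old = 0.33^(1/0.24) = 0.33^4.167
ln(A_new/A_old) = ln 0.33 / 0.24 = -1.1087 / 0.24 = -4.6194
A_new/A_old = e^-4.6194 ≈ 0.009858
Fraction that can be lost = 1 − 0.009858 = 0.9901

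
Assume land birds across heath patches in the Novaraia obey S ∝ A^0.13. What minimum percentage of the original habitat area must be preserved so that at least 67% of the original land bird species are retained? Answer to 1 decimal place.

4.6%

Need (A_new/A_old)^0.13 = 0.67, so A_new/A_old = 0.67^(1/0.13) = 0.67^7.692
ln(A_new/A_old) = ln 0.67 / 0.13 = -0.4005 / 0.13 = -3.0806
A_new/A_old = e^-3.0806 ≈ 0.04593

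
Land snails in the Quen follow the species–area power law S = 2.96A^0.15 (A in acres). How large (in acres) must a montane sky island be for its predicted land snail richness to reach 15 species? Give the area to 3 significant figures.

15 = 2.96 × A^0.15  ⇒  A^0.15 = 15/2.96 = 5.068
ln A = ln(5.068) / 0.15 = 1.6229 / 0.15 = 10.8191
A = e^10.8191 ≈ 49965 acres

50000 acres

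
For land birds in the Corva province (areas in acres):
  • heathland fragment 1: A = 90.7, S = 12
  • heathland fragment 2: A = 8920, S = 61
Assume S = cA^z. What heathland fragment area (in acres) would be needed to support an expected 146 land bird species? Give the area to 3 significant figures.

z = ln(61/12) / ln(8920/90.7) = 1.6260 / 4.5885 = 0.3544
c = 12 / 90.7^0.3544 = 12 / 4.94 = 2.429
A = (146/2.429)^(1/0.3544) ⇒ ln A = ln(60.1)/0.3544 = 11.5589
A = e^11.5589 ≈ 104706 acres

105000 acres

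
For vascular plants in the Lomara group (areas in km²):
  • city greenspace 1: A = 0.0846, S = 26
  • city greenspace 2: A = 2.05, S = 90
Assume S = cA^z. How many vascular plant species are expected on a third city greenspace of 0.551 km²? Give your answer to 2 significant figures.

z = ln(90/26) / ln(2.05/0.0846) = 1.2417 / 3.1877 = 0.3895
c = 26 / 0.0846^0.3895 = 26 / 0.3821 = 68.05
S₃ = 68.05 × 0.551^0.3895 = 68.05 × 0.7928 ≈ 53.95

54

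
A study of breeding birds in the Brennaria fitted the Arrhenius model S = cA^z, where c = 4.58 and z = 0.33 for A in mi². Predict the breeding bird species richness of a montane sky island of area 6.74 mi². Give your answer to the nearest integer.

S = 4.58 × 6.74^0.33
ln S = ln 4.58 + 0.33 × ln 6.74 = 1.5217 + 0.33 × 1.9081 = 2.1514
S = e^2.1514 ≈ 8.597

9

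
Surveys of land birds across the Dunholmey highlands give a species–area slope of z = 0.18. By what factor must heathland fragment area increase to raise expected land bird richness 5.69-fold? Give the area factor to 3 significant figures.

(A₂/A₁)^0.18 = 5.69, so A₂/A₁ = 5.69^(1/0.18) = 5.69^5.556
ln(A₂/A₁) = ln 5.69 / 0.18 = 1.7387 / 0.18 = 9.6595
A₂/A₁ = e^9.6595 ≈ 15670

15700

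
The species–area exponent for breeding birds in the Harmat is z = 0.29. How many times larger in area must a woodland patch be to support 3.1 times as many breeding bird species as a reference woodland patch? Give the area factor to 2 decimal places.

49.47

(A₂/A₁)^0.29 = 3.1, so A₂/A₁ = 3.1^(1/0.29) = 3.1^3.448
ln(A₂/A₁) = ln 3.1 / 0.29 = 1.1314 / 0.29 = 3.9014
A₂/A₁ = e^3.9014 ≈ 49.47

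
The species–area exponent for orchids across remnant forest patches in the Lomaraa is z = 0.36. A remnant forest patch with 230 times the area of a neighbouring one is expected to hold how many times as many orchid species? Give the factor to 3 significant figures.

7.08

S₂/S₁ = (A₂/A₁)^z = 230^0.36
ln(S₂/S₁) = 0.36 × ln 230 = 0.36 × 5.4381 = 1.9577
S₂/S₁ = e^1.9577 ≈ 7.083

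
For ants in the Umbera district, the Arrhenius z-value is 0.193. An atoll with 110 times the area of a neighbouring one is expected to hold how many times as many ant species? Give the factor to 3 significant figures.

2.48

S₂/S₁ = (A₂/A₁)^z = 110^0.193
ln(S₂/S₁) = 0.193 × ln 110 = 0.193 × 4.7005 = 0.9072
S₂/S₁ = e^0.9072 ≈ 2.477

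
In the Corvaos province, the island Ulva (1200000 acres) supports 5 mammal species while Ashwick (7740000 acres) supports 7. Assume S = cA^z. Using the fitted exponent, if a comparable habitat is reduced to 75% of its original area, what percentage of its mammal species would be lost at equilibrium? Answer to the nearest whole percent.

z = ln(7/5) / ln(7740000/1200000) = 0.3365 / 1.8641 = 0.1805
S_new/S_old = (A_new/A_old)^z = 0.75^0.1805 = exp(0.1805 × -0.2877) = 0.9494
Fraction lost = 1 − 0.9494 = 0.0506

5%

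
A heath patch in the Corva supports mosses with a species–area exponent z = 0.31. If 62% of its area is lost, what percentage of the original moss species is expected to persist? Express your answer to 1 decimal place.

S_new/S_old = (A_new/A_old)^z = 0.38^0.31
= exp(0.31 × ln 0.38) = exp(0.31 × -0.9676) = exp(-0.3000) ≈ 0.7409

74.1%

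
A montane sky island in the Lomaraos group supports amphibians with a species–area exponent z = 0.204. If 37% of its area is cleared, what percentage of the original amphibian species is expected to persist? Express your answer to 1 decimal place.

91.0%

S_new/S_old = (A_new/A_old)^z = 0.63^0.204
= exp(0.204 × ln 0.63) = exp(0.204 × -0.4620) = exp(-0.0943) ≈ 0.9101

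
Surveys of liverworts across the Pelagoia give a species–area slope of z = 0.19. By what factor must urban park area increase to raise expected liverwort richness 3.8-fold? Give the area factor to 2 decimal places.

1125.88

(A₂/A₁)^0.19 = 3.8, so A₂/A₁ = 3.8^(1/0.19) = 3.8^5.263
ln(A₂/A₁) = ln 3.8 / 0.19 = 1.3350 / 0.19 = 7.0263
A₂/A₁ = e^7.0263 ≈ 1126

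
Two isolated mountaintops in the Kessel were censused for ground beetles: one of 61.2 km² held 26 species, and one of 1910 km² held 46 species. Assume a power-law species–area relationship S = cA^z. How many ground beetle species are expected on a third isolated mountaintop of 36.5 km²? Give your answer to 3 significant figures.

23.9

z = ln(46/26) / ln(1910/61.2) = 0.5705 / 3.4407 = 0.1658
c = 26 / 61.2^0.1658 = 26 / 1.978 = 13.14
S₃ = 13.14 × 36.5^0.1658 = 13.14 × 1.816 ≈ 23.86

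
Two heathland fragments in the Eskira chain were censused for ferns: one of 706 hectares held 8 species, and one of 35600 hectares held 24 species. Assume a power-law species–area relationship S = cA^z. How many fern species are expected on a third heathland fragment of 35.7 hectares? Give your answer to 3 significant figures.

z = ln(24/8) / ln(35600/706) = 1.0986 / 3.9205 = 0.2802
c = 8 / 706^0.2802 = 8 / 6.285 = 1.273
S₃ = 1.273 × 35.7^0.2802 = 1.273 × 2.723 ≈ 3.466

3.47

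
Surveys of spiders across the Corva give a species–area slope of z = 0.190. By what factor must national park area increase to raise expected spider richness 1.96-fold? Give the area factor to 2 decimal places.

(A₂/A₁)^0.19 = 1.96, so A₂/A₁ = 1.96^(1/0.19) = 1.96^5.263
ln(A₂/A₁) = ln 1.96 / 0.19 = 0.6729 / 0.19 = 3.5418
A₂/A₁ = e^3.5418 ≈ 34.53

34.53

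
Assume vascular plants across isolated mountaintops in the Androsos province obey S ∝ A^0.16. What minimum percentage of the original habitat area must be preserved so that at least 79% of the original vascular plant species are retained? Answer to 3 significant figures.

Need (A_new/A_old)^0.16 = 0.79, so A_new/A_old = 0.79^(1/0.16) = 0.79^6.25
ln(A_new/A_old) = ln 0.79 / 0.16 = -0.2357 / 0.16 = -1.4733
A_new/A_old = e^-1.4733 ≈ 0.2292

22.9%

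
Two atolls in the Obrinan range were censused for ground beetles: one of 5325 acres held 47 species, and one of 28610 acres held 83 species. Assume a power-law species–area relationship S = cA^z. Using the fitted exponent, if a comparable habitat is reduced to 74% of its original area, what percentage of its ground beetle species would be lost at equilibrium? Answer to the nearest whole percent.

10%

z = ln(83/47) / ln(28610/5325) = 0.5687 / 1.6813 = 0.3382
S_new/S_old = (A_new/A_old)^z = 0.74^0.3382 = exp(0.3382 × -0.3011) = 0.9032
Fraction lost = 1 − 0.9032 = 0.09683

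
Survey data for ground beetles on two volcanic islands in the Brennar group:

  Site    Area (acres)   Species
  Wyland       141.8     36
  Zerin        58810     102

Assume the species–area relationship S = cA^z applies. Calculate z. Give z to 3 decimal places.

Taking logs: ln S = ln c + z ln A, so z = (ln S₂ − ln S₁)/(ln A₂ − ln A₁).
z = ln(102/36) / ln(58810/141.8) = ln(2.833) / ln(414.7) = 1.0415 / 6.0276 = 0.1728

0.173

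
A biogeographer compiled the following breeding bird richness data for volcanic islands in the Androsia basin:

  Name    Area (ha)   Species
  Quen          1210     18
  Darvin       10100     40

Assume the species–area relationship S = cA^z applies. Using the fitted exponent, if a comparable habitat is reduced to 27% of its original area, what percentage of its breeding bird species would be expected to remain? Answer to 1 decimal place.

z = ln(40/18) / ln(10100/1210) = 0.7985 / 2.1219 = 0.3763
S_new/S_old = (A_new/A_old)^z = 0.27^0.3763 = exp(0.3763 × -1.3093) = 0.611

61.1%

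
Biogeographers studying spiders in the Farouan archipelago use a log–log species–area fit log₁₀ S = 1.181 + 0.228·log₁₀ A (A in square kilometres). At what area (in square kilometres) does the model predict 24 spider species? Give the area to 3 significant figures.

24 = 15.17 × A^0.228  ⇒  A^0.228 = 24/15.17 = 1.582
ln A = ln(1.582) / 0.228 = 0.4587 / 0.228 = 2.0118
A = e^2.0118 ≈ 7.477 square kilometres

7.48 square kilometres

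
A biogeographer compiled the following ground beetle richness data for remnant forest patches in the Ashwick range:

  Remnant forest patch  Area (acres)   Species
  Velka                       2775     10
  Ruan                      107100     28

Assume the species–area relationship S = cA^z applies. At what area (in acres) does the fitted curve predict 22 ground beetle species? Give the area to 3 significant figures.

z = ln(28/10) / ln(107100/2775) = 1.0296 / 3.6531 = 0.2818
c = 10 / 2775^0.2818 = 10 / 9.343 = 1.07
A = (22/1.07)^(1/0.2818) ⇒ ln A = ln(20.55)/0.2818 = 10.7259
A = e^10.7259 ≈ 45518 acres

45500 acres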